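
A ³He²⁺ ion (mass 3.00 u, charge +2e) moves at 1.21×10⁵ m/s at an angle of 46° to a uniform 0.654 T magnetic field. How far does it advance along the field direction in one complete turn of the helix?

v∥ = v cosθ = 1.21×10⁵·cos46° ≈ 8.405×10⁴ m/s.
T = 2πm/(|q|B) = 2π(4.983×10⁻²⁷)/((3.204×10⁻¹⁹)(0.654)) ≈ 1.494×10⁻⁷ s.
pitch = v∥ T = (8.405×10⁴)(1.494×10⁻⁷) ≈ 0.0126 m.

p ≈ 0.0126 m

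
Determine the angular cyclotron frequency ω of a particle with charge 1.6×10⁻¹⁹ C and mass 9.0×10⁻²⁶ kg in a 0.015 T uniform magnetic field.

ω ≈ 2.7×10⁴ rad/s

ω = |q|B/m.
ω = (1.6×10⁻¹⁹)(0.015)/9.0×10⁻²⁶ ≈ 2.7×10⁴ rad/s.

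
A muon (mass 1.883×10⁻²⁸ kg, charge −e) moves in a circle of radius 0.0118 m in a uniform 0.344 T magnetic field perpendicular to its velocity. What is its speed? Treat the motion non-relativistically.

v ≈ 3.45×10⁶ m/s

From |q|vB = mv²/r, v = |q|Br/m.
v = (1.602×10⁻¹⁹)(0.344)(0.0118)/1.883×10⁻²⁸ ≈ 3.45×10⁶ m/s.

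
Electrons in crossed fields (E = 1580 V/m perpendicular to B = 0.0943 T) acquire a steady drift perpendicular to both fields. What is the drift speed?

v_d ≈ 1.68×10⁴ m/s

The steady drift has the magnetic force balancing the electric force, so v_d = E/B.
v_d = 1580/0.0943 = 1.68×10⁴ m/s.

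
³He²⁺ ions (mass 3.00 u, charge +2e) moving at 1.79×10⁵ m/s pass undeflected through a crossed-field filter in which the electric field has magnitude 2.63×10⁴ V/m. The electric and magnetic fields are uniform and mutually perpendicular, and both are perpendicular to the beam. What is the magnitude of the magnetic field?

Balance of forces in the selector: qE = qvB ⇒ B = E/v.
B = 2.63×10⁴/1.79×10⁵ = 0.147 T.

B = 0.147 T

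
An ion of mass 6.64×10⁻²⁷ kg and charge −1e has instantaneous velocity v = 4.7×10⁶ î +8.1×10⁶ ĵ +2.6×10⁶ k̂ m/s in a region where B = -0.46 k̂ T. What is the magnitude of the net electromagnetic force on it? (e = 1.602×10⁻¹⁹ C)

v×B = (-3.73×10⁶, 2.16×10⁶, 0) N/C.
F = q v×B = (−1.602×10⁻¹⁹ C)·(-3.73×10⁶, 2.16×10⁶, 0) = (5.97×10⁻¹³, -3.46×10⁻¹³, 0) N.
|F| = 6.90×10⁻¹³ N.

|F| ≈ 6.90×10⁻¹³ N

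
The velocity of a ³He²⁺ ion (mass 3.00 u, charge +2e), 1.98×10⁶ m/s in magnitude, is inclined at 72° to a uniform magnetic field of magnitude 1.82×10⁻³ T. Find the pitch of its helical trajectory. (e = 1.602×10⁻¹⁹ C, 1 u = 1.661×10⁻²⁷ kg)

p ≈ 32.9 m

v∥ = v cosθ = 1.98×10⁶·cos72° ≈ 6.119×10⁵ m/s.
T = 2πm/(|q|B) = 2π(4.983×10⁻²⁷)/((3.204×10⁻¹⁹)(1.82×10⁻³)) ≈ 5.369×10⁻⁵ s.
pitch = v∥ T = (6.119×10⁵)(5.369×10⁻⁵) ≈ 32.9 m.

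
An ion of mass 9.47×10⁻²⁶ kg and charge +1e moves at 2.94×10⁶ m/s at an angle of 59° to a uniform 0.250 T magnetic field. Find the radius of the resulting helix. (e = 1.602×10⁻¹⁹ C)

v⊥ = v sinθ = 2.94×10⁶·sin59° ≈ 2.520×10⁶ m/s.
r = m v⊥/(|q|B) = (9.47×10⁻²⁶)(2.520×10⁶)/((1.602×10⁻¹⁹)(0.250)) ≈ 5.96 m.

r ≈ 5.96 m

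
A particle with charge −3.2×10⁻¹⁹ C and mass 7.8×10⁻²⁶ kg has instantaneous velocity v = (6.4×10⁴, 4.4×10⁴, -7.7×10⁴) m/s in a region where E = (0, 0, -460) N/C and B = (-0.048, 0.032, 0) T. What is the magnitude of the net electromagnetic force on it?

|F| ≈ 1.85×10⁻¹⁵ N

v×B = (2460, 3700, 4160) N/C.
E + v×B = (2460, 3700, 3700) N/C.
F = q(E + v×B) = (−3.2×10⁻¹⁹ C)·(2460, 3700, 3700) = (-7.88×10⁻¹⁶, -1.18×10⁻¹⁵, -1.18×10⁻¹⁵) N.
|F| = 1.85×10⁻¹⁵ N.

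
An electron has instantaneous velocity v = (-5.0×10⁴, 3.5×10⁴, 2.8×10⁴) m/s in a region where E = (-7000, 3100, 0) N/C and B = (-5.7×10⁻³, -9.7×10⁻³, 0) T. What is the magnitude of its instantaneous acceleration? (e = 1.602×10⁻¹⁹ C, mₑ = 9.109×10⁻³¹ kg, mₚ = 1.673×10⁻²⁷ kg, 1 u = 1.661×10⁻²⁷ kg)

|a| ≈ 1.30×10¹⁵ m/s²

v×B = (272, -160, 684) N/C.
E + v×B = (-6730, 2940, 684) N/C.
F = q(E + v×B) = (−1.602×10⁻¹⁹ C)·(-6730, 2940, 684) = (1.08×10⁻¹⁵, -4.71×10⁻¹⁶, -1.10×10⁻¹⁶) N.
|a| = |F|/m = 1.181×10⁻¹⁵/9.109×10⁻³¹ ≈ 1.30×10¹⁵ m/s².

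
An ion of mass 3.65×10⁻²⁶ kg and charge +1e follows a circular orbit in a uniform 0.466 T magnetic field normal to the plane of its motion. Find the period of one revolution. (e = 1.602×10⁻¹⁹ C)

The cyclotron period depends only on m, q, B: T = 2πm/(|q|B).
T = 2π(3.65×10⁻²⁶)/((1.602×10⁻¹⁹)(0.466)) ≈ 3.07×10⁻⁶ s.

T ≈ 3.07×10⁻⁶ s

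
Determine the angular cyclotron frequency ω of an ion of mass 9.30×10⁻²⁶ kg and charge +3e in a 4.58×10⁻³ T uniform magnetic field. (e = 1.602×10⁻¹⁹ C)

ω ≈ 2.37×10⁴ rad/s

ω = |q|B/m.
ω = (4.806×10⁻¹⁹)(4.58×10⁻³)/9.30×10⁻²⁶ ≈ 2.37×10⁴ rad/s.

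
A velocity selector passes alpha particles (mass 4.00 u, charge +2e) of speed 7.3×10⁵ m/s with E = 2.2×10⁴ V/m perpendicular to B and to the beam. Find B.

Balance of forces in the selector: qE = qvB ⇒ B = E/v.
B = 2.2×10⁴/7.3×10⁵ = 0.030 T.

B = 0.030 T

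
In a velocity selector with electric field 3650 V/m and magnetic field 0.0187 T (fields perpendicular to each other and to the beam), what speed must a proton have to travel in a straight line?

v = 1.95×10⁵ m/s

For undeflected motion the electric and magnetic forces balance: qE = qvB.
v = E/B = 3650/0.0187 = 1.95×10⁵ m/s.
The result is independent of the particle's charge and mass.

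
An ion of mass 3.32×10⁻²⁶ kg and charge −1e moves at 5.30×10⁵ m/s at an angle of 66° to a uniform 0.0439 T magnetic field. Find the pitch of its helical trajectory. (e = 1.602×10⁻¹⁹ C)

p ≈ 6.39 m

v∥ = v cosθ = 5.30×10⁵·cos66° ≈ 2.156×10⁵ m/s.
T = 2πm/(|q|B) = 2π(3.32×10⁻²⁶)/((1.602×10⁻¹⁹)(0.0439)) ≈ 2.966×10⁻⁵ s.
pitch = v∥ T = (2.156×10⁵)(2.966×10⁻⁵) ≈ 6.39 m.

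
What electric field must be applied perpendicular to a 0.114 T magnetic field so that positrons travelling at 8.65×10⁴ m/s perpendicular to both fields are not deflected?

E = 9860 V/m

For straight-line motion qE = qvB, so E = vB.
E = 8.65×10⁴ × 0.114 = 9860 V/m.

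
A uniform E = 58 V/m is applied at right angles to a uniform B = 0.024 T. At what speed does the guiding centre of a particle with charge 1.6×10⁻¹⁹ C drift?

v_d ≈ 2400 m/s

The steady drift has the magnetic force balancing the electric force, so v_d = E/B.
v_d = 58/0.024 = 2400 m/s.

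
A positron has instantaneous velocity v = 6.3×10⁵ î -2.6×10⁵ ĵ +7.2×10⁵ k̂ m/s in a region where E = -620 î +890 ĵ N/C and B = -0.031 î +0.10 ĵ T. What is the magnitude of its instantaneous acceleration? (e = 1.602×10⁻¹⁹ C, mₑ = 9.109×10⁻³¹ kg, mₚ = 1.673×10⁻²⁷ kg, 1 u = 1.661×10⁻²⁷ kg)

v×B = (-7.20×10⁴, -2.23×10⁴, 5.49×10⁴) N/C.
E + v×B = (-7.26×10⁴, -2.14×10⁴, 5.49×10⁴) N/C.
F = q(E + v×B) = (1.602×10⁻¹⁹ C)·(-7.26×10⁴, -2.14×10⁴, 5.49×10⁴) = (-1.16×10⁻¹⁴, -3.43×10⁻¹⁵, 8.80×10⁻¹⁵) N.
|a| = |F|/m = 1.499×10⁻¹⁴/9.109×10⁻³¹ ≈ 1.65×10¹⁶ m/s².

|a| ≈ 1.65×10¹⁶ m/s²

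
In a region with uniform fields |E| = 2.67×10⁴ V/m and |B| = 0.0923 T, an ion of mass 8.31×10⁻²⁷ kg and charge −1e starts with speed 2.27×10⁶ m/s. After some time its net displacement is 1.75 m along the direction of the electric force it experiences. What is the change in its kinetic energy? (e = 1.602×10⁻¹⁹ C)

ΔKE ≈ 7.49×10⁻¹⁵ J

The magnetic force is always ⟂ v and does no work; only the electric force changes KE.
ΔKE = F_E · d = |q|E d = (1.602×10⁻¹⁹)(2.67×10⁴)(1.75) ≈ 7.49×10⁻¹⁵ J.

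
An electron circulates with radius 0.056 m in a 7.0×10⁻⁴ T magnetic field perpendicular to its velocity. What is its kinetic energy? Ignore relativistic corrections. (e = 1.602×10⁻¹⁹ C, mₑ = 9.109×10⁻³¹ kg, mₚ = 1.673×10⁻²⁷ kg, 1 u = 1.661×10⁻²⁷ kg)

KE ≈ 2.2×10⁻¹⁷ J

v = |q|Br/m, then KE = ½mv² = (qBr)²/(2m).
v = (1.602×10⁻¹⁹)(7.0×10⁻⁴)(0.056)/9.109×10⁻³¹ ≈ 6.894×10⁶ m/s.
KE = ½(9.109×10⁻³¹)(6.894×10⁶)² ≈ 2.2×10⁻¹⁷ J.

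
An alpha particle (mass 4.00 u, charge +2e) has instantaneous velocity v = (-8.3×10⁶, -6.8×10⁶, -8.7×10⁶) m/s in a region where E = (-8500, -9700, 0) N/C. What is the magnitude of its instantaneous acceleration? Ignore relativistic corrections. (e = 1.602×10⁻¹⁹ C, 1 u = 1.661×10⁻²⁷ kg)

|a| ≈ 6.22×10¹¹ m/s²

Only an electric field acts, so F = qE = (3.204×10⁻¹⁹ C)·(-8500, -9700, 0) = (-2.72×10⁻¹⁵, -3.11×10⁻¹⁵, 0) N.
|a| = |F|/m = 4.132×10⁻¹⁵/6.644×10⁻²⁷ ≈ 6.22×10¹¹ m/s².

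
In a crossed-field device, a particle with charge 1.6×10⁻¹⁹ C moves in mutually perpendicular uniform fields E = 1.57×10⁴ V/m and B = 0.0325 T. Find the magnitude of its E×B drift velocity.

v_d ≈ 4.83×10⁵ m/s

The E×B drift speed is v_d = E/B.
v_d = 1.57×10⁴/0.0325 = 4.83×10⁵ m/s.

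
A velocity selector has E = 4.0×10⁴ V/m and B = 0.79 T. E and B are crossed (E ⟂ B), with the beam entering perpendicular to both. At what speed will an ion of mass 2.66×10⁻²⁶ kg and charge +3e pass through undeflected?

v = 5.1×10⁴ m/s

Zero net Lorentz force requires |qE| = |q v×B|, i.e. E = vB.
v = E/B = 4.0×10⁴/0.79 = 5.1×10⁴ m/s.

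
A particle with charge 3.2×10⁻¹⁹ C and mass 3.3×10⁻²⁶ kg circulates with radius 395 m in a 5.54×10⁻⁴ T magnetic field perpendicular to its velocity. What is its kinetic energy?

KE ≈ 4.64×10⁵ eV

v = |q|Br/m, then KE = ½mv² = (qBr)²/(2m).
v = (3.2×10⁻¹⁹)(5.54×10⁻⁴)(395)/3.3×10⁻²⁶ ≈ 2.122×10⁶ m/s.
KE = ½(3.3×10⁻²⁶)(2.122×10⁶)² ≈ 7.43×10⁻¹⁴ J = 4.64×10⁵ eV.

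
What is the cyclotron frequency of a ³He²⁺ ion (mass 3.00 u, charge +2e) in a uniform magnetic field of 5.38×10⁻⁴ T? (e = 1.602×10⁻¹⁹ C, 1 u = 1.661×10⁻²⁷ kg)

f = |q|B/(2πm).
f = (3.204×10⁻¹⁹)(5.38×10⁻⁴)/(2π·4.983×10⁻²⁷) ≈ 5510 Hz.

f ≈ 5510 Hz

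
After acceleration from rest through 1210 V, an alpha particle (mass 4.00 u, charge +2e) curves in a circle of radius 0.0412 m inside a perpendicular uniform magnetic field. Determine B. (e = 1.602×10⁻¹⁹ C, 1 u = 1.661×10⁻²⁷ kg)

B ≈ 0.172 T

v = √(2|q|V/m) = √(2·3.204×10⁻¹⁹·1210/6.644×10⁻²⁷) ≈ 3.416×10⁵ m/s.
B = mv/(|q|r) = (6.644×10⁻²⁷)(3.416×10⁵)/((3.204×10⁻¹⁹)(0.0412)) ≈ 0.172 T.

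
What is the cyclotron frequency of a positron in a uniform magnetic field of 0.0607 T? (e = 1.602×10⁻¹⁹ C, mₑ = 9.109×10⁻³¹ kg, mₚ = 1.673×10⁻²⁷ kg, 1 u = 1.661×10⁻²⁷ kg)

f ≈ 1.70×10⁹ Hz

f = |q|B/(2πm).
f = (1.602×10⁻¹⁹)(0.0607)/(2π·9.109×10⁻³¹) ≈ 1.70×10⁹ Hz.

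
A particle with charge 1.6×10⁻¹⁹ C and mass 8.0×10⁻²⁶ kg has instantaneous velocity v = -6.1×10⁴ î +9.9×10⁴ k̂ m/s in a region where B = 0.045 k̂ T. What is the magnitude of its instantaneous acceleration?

|a| ≈ 5.49×10⁹ m/s²

v×B = (0, 2740, 0) N/C.
F = q v×B = (1.6×10⁻¹⁹ C)·(0, 2740, 0) = (0, 4.39×10⁻¹⁶, 0) N.
|a| = |F|/m = 4.392×10⁻¹⁶/8.0×10⁻²⁶ ≈ 5.49×10⁹ m/s².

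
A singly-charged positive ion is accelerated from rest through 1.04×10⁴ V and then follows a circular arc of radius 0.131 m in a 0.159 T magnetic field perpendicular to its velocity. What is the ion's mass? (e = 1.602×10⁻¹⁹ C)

m ≈ 3.34×10⁻²⁷ kg

Combine |q|V = ½mv² and r = mv/(|q|B): eliminate v to get m = qB²r²/(2V).
m = (1.602×10⁻¹⁹)(0.159)²(0.131)²/(2·1.04×10⁴) ≈ 3.34×10⁻²⁷ kg.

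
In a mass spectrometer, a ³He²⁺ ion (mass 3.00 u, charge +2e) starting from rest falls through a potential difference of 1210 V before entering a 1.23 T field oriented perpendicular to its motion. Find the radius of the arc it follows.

r ≈ 4.99×10⁻³ m

Acceleration: |q|V = ½mv² ⇒ v = √(2|q|V/m) = √(2·3.204×10⁻¹⁹·1210/4.983×10⁻²⁷) ≈ 3.945×10⁵ m/s.
In the field: r = mv/(|q|B) = (4.983×10⁻²⁷)(3.945×10⁵)/((3.204×10⁻¹⁹)(1.23)) ≈ 4.99×10⁻³ m.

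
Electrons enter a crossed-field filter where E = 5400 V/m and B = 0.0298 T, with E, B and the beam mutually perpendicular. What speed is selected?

For undeflected motion the electric and magnetic forces balance: qE = qvB.
v = E/B = 5400/0.0298 = 1.81×10⁵ m/s.

v = 1.81×10⁵ m/s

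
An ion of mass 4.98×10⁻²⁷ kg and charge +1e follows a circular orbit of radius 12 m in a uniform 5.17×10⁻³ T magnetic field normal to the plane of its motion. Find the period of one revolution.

T ≈ 3.78×10⁻⁵ s

The cyclotron period depends only on m, q, B: T = 2πm/(|q|B).
T = 2π(4.98×10⁻²⁷)/((1.602×10⁻¹⁹)(5.17×10⁻³)) ≈ 3.78×10⁻⁵ s.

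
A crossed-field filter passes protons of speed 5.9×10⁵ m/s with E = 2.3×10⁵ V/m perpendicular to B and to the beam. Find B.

Balance of forces in the selector: qE = qvB ⇒ B = E/v.
B = 2.3×10⁵/5.9×10⁵ = 0.39 T.

B = 0.39 T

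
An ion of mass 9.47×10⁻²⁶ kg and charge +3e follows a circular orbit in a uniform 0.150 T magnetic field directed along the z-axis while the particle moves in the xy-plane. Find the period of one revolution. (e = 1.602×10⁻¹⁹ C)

The cyclotron period depends only on m, q, B: T = 2πm/(|q|B).
T = 2π(9.47×10⁻²⁶)/((4.806×10⁻¹⁹)(0.150)) ≈ 8.25×10⁻⁶ s.

T ≈ 8.25×10⁻⁶ s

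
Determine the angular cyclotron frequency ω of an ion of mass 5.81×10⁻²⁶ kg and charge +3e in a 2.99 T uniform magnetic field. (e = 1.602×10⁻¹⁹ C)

ω ≈ 2.47×10⁷ rad/s

ω = |q|B/m.
ω = (4.806×10⁻¹⁹)(2.99)/5.81×10⁻²⁶ ≈ 2.47×10⁷ rad/s.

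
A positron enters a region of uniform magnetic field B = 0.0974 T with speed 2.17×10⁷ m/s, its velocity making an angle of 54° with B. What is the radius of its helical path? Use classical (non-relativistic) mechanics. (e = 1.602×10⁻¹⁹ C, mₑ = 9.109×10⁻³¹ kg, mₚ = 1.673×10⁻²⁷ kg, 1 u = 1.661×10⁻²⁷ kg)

v⊥ = v sinθ = 2.17×10⁷·sin54° ≈ 1.756×10⁷ m/s.
r = m v⊥/(|q|B) = (9.109×10⁻³¹)(1.756×10⁷)/((1.602×10⁻¹⁹)(0.0974)) ≈ 1.02×10⁻³ m.

r ≈ 1.02×10⁻³ m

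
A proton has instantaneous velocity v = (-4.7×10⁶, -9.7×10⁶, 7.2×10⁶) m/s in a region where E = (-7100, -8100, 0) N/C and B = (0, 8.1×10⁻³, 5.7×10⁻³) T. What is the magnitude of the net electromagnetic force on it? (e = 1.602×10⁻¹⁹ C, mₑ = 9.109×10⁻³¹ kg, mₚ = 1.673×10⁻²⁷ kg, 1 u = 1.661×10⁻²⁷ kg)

|F| ≈ 2.05×10⁻¹⁴ N

v×B = (-1.14×10⁵, 2.68×10⁴, -3.81×10⁴) N/C.
E + v×B = (-1.21×10⁵, 1.87×10⁴, -3.81×10⁴) N/C.
F = q(E + v×B) = (1.602×10⁻¹⁹ C)·(-1.21×10⁵, 1.87×10⁴, -3.81×10⁴) = (-1.93×10⁻¹⁴, 2.99×10⁻¹⁵, -6.10×10⁻¹⁵) N.
|F| = 2.05×10⁻¹⁴ N.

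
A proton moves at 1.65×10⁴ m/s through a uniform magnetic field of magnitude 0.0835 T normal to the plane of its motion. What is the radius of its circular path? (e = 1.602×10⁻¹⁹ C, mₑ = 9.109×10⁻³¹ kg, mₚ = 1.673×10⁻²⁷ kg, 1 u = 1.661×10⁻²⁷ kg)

r ≈ 2.06×10⁻³ m

The magnetic force provides the centripetal force: |q|vB = mv²/r.
r = mv/(|q|B) = (1.673×10⁻²⁷)(1.65×10⁴)/((1.602×10⁻¹⁹)(0.0835)) ≈ 2.06×10⁻³ m.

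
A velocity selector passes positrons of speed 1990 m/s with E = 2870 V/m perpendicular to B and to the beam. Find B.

B = 1.44 T

Balance of forces in the selector: qE = qvB ⇒ B = E/v.
B = 2870/1990 = 1.44 T.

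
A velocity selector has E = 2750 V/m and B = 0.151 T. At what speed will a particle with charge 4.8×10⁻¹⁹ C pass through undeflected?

Zero net Lorentz force requires |qE| = |q v×B|, i.e. E = vB.
v = E/B = 2750/0.151 = 1.82×10⁴ m/s.

v = 1.82×10⁴ m/s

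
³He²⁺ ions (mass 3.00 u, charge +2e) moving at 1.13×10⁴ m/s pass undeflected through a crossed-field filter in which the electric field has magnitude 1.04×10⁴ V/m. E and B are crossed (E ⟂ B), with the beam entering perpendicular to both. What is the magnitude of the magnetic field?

B = 0.920 T

Balance of forces in the selector: qE = qvB ⇒ B = E/v.
B = 1.04×10⁴/1.13×10⁴ = 0.920 T.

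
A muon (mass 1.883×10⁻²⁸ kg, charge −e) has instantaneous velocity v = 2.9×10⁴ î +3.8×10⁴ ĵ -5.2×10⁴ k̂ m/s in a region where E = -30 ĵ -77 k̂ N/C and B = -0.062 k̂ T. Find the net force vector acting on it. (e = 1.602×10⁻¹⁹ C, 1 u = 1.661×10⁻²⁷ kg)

F ≈ (3.77×10⁻¹⁶, -2.83×10⁻¹⁶, 1.23×10⁻¹⁷) N

v×B = (-2360, 1800, 0) N/C.
E + v×B = (-2360, 1770, -77.0) N/C.
F = q(E + v×B) = (−1.602×10⁻¹⁹ C)·(-2360, 1770, -77.0) = (3.77×10⁻¹⁶, -2.83×10⁻¹⁶, 1.23×10⁻¹⁷) N.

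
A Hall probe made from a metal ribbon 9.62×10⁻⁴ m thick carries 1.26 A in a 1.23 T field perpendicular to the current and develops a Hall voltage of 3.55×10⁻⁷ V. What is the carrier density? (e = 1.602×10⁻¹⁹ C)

From V_H = IB/(n e t), n = IB/(V_H e t).
n = (1.26)(1.23)/((3.55×10⁻⁷)(1.602×10⁻¹⁹)(9.62×10⁻⁴)) ≈ 2.83×10²⁸ m⁻³.

n ≈ 2.83×10²⁸ m⁻³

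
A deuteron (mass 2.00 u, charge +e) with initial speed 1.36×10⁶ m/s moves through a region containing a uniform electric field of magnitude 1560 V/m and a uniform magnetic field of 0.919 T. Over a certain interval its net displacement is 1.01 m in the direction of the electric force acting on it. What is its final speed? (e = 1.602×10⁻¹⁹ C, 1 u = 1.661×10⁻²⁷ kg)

v_f ≈ 1.41×10⁶ m/s

B does no work; ΔKE = |q|E d.
½mv_f² = ½mv₀² + |q|Ed = ½(3.322×10⁻²⁷)(1.36×10⁶)² + (1.602×10⁻¹⁹)(1560)(1.01) ≈ 3.072×10⁻¹⁵ J + 2.524×10⁻¹⁶ J ≈ 3.325×10⁻¹⁵ J.
v_f = √(2·3.325×10⁻¹⁵/3.322×10⁻²⁷) ≈ 1.41×10⁶ m/s.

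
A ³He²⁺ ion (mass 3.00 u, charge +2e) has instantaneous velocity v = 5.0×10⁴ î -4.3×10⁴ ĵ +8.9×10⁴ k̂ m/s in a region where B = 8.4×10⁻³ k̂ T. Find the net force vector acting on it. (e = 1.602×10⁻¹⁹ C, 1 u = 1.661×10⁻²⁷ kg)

F ≈ (-1.16×10⁻¹⁶, -1.35×10⁻¹⁶, 0) N

v×B = (-361, -420, 0) N/C.
F = q v×B = (3.204×10⁻¹⁹ C)·(-361, -420, 0) = (-1.16×10⁻¹⁶, -1.35×10⁻¹⁶, 0) N.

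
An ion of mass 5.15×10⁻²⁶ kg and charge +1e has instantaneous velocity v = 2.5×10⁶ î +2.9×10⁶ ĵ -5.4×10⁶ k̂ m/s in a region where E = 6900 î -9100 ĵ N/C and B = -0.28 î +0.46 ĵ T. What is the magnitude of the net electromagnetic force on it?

|F| ≈ 5.62×10⁻¹³ N

v×B = (2.48×10⁶, 1.51×10⁶, 1.96×10⁶) N/C.
E + v×B = (2.49×10⁶, 1.50×10⁶, 1.96×10⁶) N/C.
F = q(E + v×B) = (1.602×10⁻¹⁹ C)·(2.49×10⁶, 1.50×10⁶, 1.96×10⁶) = (3.99×10⁻¹³, 2.41×10⁻¹³, 3.14×10⁻¹³) N.
|F| = 5.62×10⁻¹³ N.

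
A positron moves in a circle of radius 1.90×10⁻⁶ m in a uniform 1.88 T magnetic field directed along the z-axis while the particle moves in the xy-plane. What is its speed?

v ≈ 6.28×10⁵ m/s

From |q|vB = mv²/r, v = |q|Br/m.
v = (1.602×10⁻¹⁹)(1.88)(1.90×10⁻⁶)/9.109×10⁻³¹ ≈ 6.28×10⁵ m/s.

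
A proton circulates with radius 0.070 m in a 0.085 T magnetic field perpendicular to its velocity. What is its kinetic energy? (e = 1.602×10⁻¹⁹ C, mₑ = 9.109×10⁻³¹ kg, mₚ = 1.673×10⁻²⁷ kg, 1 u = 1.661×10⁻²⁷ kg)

KE ≈ 1700 eV

v = |q|Br/m, then KE = ½mv² = (qBr)²/(2m).
v = (1.602×10⁻¹⁹)(0.085)(0.070)/1.673×10⁻²⁷ ≈ 5.697×10⁵ m/s.
KE = ½(1.673×10⁻²⁷)(5.697×10⁵)² ≈ 2.7×10⁻¹⁶ J = 1700 eV.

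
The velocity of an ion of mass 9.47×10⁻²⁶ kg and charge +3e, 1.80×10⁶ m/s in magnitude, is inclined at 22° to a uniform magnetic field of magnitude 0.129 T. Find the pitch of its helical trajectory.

v∥ = v cosθ = 1.80×10⁶·cos22° ≈ 1.669×10⁶ m/s.
T = 2πm/(|q|B) = 2π(9.47×10⁻²⁶)/((4.806×10⁻¹⁹)(0.129)) ≈ 9.597×10⁻⁶ s.
pitch = v∥ T = (1.669×10⁶)(9.597×10⁻⁶) ≈ 16.0 m.

p ≈ 16.0 m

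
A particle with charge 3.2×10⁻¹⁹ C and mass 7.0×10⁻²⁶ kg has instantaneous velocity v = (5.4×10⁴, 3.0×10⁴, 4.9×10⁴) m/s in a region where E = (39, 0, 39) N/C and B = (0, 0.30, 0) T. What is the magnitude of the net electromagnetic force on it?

|F| ≈ 7.00×10⁻¹⁵ N

v×B = (-1.47×10⁴, 0, 1.62×10⁴) N/C.
E + v×B = (-1.47×10⁴, 0, 1.62×10⁴) N/C.
F = q(E + v×B) = (3.2×10⁻¹⁹ C)·(-1.47×10⁴, 0, 1.62×10⁴) = (-4.69×10⁻¹⁵, 0, 5.20×10⁻¹⁵) N.
|F| = 7.00×10⁻¹⁵ N.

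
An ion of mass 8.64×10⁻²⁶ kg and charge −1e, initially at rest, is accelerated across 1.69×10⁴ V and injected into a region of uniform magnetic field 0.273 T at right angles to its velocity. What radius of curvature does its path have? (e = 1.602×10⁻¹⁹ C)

Acceleration: |q|V = ½mv² ⇒ v = √(2|q|V/m) = √(2·1.602×10⁻¹⁹·1.69×10⁴/8.64×10⁻²⁶) ≈ 2.503×10⁵ m/s.
In the field: r = mv/(|q|B) = (8.64×10⁻²⁶)(2.503×10⁵)/((1.602×10⁻¹⁹)(0.273)) ≈ 0.495 m.

r ≈ 0.495 m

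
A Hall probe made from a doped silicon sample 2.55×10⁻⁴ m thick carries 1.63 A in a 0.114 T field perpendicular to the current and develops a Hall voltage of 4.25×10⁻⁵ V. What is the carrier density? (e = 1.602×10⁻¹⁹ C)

n ≈ 1.07×10²⁶ m⁻³

From V_H = IB/(n e t), n = IB/(V_H e t).
n = (1.63)(0.114)/((4.25×10⁻⁵)(1.602×10⁻¹⁹)(2.55×10⁻⁴)) ≈ 1.07×10²⁶ m⁻³.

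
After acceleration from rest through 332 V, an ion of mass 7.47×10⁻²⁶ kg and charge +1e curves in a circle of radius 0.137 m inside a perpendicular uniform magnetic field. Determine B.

v = √(2|q|V/m) = √(2·1.602×10⁻¹⁹·332/7.47×10⁻²⁶) ≈ 3.774×10⁴ m/s.
B = mv/(|q|r) = (7.47×10⁻²⁶)(3.774×10⁴)/((1.602×10⁻¹⁹)(0.137)) ≈ 0.128 T.

B ≈ 0.128 T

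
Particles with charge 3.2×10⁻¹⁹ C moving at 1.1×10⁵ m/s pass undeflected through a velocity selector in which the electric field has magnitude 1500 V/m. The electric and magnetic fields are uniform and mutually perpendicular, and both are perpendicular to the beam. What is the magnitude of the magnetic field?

Balance of forces in the selector: qE = qvB ⇒ B = E/v.
B = 1500/1.1×10⁵ = 0.014 T.

B = 0.014 T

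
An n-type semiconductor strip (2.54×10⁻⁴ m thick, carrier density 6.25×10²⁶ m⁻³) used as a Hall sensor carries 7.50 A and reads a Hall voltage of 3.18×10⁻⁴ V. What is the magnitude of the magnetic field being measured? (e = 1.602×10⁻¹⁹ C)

From V_H = IB/(n e t), B = V_H n e t / I.
B = (3.18×10⁻⁴)(6.25×10²⁶)(1.602×10⁻¹⁹)(2.54×10⁻⁴)/7.50 ≈ 1.08 T.

B ≈ 1.08 T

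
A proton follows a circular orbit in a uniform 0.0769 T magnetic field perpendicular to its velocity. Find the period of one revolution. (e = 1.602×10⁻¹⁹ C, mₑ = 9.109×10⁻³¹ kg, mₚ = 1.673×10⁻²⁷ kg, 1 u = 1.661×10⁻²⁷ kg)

T ≈ 8.53×10⁻⁷ s

The cyclotron period depends only on m, q, B: T = 2πm/(|q|B).
T = 2π(1.673×10⁻²⁷)/((1.602×10⁻¹⁹)(0.0769)) ≈ 8.53×10⁻⁷ s.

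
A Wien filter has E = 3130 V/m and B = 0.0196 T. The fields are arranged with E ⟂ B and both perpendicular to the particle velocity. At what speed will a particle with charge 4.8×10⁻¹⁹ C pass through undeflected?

v = 1.60×10⁵ m/s

For undeflected motion the electric and magnetic forces balance: qE = qvB.
v = E/B = 3130/0.0196 = 1.60×10⁵ m/s.
The result is independent of the particle's charge and mass.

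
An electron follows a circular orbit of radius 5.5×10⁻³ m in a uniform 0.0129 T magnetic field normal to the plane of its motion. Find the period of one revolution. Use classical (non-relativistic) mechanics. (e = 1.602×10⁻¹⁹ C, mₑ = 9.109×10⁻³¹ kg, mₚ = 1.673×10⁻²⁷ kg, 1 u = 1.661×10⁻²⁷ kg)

The cyclotron period depends only on m, q, B: T = 2πm/(|q|B).
T = 2π(9.109×10⁻³¹)/((1.602×10⁻¹⁹)(0.0129)) ≈ 2.77×10⁻⁹ s.

T ≈ 2.77×10⁻⁹ s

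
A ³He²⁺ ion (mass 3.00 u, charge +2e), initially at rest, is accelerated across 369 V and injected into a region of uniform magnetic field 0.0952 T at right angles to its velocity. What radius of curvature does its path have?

r ≈ 0.0356 m

Acceleration: |q|V = ½mv² ⇒ v = √(2|q|V/m) = √(2·3.204×10⁻¹⁹·369/4.983×10⁻²⁷) ≈ 2.178×10⁵ m/s.
In the field: r = mv/(|q|B) = (4.983×10⁻²⁷)(2.178×10⁵)/((3.204×10⁻¹⁹)(0.0952)) ≈ 0.0356 m.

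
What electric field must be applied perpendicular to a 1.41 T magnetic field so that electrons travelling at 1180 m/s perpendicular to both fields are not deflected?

For straight-line motion qE = qvB, so E = vB.
E = 1180 × 1.41 = 1660 V/m.

E = 1660 V/m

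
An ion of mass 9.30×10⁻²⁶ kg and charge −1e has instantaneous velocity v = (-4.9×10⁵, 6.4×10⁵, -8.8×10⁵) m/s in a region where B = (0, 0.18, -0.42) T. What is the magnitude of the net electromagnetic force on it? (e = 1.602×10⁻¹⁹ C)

|F| ≈ 4.00×10⁻¹⁴ N

v×B = (-1.10×10⁵, -2.06×10⁵, -8.82×10⁴) N/C.
F = q v×B = (−1.602×10⁻¹⁹ C)·(-1.10×10⁵, -2.06×10⁵, -8.82×10⁴) = (1.77×10⁻¹⁴, 3.30×10⁻¹⁴, 1.41×10⁻¹⁴) N.
|F| = 4.00×10⁻¹⁴ N.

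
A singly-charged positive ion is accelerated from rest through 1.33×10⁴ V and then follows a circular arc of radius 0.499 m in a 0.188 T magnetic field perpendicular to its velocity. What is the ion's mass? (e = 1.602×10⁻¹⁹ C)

m ≈ 5.30×10⁻²⁶ kg

Combine |q|V = ½mv² and r = mv/(|q|B): eliminate v to get m = qB²r²/(2V).
m = (1.602×10⁻¹⁹)(0.188)²(0.499)²/(2·1.33×10⁴) ≈ 5.30×10⁻²⁶ kg.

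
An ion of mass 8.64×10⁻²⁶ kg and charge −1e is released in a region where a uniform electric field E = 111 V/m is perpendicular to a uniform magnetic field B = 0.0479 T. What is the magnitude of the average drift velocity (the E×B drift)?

v_d ≈ 2320 m/s

In crossed fields the guiding centre drifts at v_d = |E×B|/B² = E/B, independent of charge and mass.
v_d = 111/0.0479 = 2320 m/s.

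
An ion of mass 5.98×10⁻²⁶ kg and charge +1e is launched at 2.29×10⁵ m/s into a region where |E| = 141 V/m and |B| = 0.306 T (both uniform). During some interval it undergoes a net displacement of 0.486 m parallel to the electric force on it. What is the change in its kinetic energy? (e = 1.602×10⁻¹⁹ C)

ΔKE ≈ 1.10×10⁻¹⁷ J

The magnetic force is always ⟂ v and does no work; only the electric force changes KE.
ΔKE = F_E · d = |q|E d = (1.602×10⁻¹⁹)(141)(0.486) ≈ 1.10×10⁻¹⁷ J.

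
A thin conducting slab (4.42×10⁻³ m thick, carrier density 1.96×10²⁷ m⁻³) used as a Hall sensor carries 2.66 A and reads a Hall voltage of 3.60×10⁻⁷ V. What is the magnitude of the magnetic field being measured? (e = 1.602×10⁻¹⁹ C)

B ≈ 0.188 T

From V_H = IB/(n e t), B = V_H n e t / I.
B = (3.60×10⁻⁷)(1.96×10²⁷)(1.602×10⁻¹⁹)(4.42×10⁻³)/2.66 ≈ 0.188 T.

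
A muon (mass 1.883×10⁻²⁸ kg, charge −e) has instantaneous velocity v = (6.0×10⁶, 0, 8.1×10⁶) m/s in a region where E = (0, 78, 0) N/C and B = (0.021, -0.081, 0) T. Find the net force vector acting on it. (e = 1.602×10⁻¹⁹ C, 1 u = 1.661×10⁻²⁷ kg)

F ≈ (-1.05×10⁻¹³, -2.73×10⁻¹⁴, 7.79×10⁻¹⁴) N

v×B = (6.56×10⁵, 1.70×10⁵, -4.86×10⁵) N/C.
E + v×B = (6.56×10⁵, 1.70×10⁵, -4.86×10⁵) N/C.
F = q(E + v×B) = (−1.602×10⁻¹⁹ C)·(6.56×10⁵, 1.70×10⁵, -4.86×10⁵) = (-1.05×10⁻¹³, -2.73×10⁻¹⁴, 7.79×10⁻¹⁴) N.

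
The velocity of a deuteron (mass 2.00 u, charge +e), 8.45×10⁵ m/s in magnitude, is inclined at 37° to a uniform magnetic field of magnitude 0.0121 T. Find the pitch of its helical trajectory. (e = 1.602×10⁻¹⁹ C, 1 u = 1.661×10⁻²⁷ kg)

v∥ = v cosθ = 8.45×10⁵·cos37° ≈ 6.748×10⁵ m/s.
T = 2πm/(|q|B) = 2π(3.322×10⁻²⁷)/((1.602×10⁻¹⁹)(0.0121)) ≈ 1.077×10⁻⁵ s.
pitch = v∥ T = (6.748×10⁵)(1.077×10⁻⁵) ≈ 7.27 m.

p ≈ 7.27 m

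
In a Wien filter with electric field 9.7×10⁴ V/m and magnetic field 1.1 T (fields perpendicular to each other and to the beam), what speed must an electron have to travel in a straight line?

v = 8.8×10⁴ m/s

For undeflected motion the electric and magnetic forces balance: qE = qvB.
v = E/B = 9.7×10⁴/1.1 = 8.8×10⁴ m/s.
The result is independent of the particle's charge and mass.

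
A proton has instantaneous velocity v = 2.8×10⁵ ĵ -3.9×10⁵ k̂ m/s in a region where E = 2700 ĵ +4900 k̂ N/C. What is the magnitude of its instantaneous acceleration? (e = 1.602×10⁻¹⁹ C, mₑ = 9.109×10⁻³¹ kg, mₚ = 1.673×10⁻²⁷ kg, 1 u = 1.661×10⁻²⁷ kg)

|a| ≈ 5.36×10¹¹ m/s²

Only an electric field acts, so F = qE = (1.602×10⁻¹⁹ C)·(0, 2700, 4900) = (0, 4.33×10⁻¹⁶, 7.85×10⁻¹⁶) N.
|a| = |F|/m = 8.963×10⁻¹⁶/1.673×10⁻²⁷ ≈ 5.36×10¹¹ m/s².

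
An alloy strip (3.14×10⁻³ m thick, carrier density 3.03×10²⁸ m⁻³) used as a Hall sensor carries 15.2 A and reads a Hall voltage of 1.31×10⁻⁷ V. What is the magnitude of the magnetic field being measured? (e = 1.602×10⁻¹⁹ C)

B ≈ 0.131 T

From V_H = IB/(n e t), B = V_H n e t / I.
B = (1.31×10⁻⁷)(3.03×10²⁸)(1.602×10⁻¹⁹)(3.14×10⁻³)/15.2 ≈ 0.131 T.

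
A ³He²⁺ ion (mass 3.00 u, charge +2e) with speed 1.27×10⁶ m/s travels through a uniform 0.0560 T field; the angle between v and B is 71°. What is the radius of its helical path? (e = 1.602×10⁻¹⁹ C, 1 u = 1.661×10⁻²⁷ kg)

r ≈ 0.333 m

v⊥ = v sinθ = 1.27×10⁶·sin71° ≈ 1.201×10⁶ m/s.
r = m v⊥/(|q|B) = (4.983×10⁻²⁷)(1.201×10⁶)/((3.204×10⁻¹⁹)(0.0560)) ≈ 0.333 m.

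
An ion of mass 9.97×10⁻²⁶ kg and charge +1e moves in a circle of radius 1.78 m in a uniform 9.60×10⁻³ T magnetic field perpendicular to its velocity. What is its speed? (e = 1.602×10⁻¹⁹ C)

From |q|vB = mv²/r, v = |q|Br/m.
v = (1.602×10⁻¹⁹)(9.60×10⁻³)(1.78)/9.97×10⁻²⁶ ≈ 2.75×10⁴ m/s.

v ≈ 2.75×10⁴ m/s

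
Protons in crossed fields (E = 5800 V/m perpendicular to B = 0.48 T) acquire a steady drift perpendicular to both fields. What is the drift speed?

v_d ≈ 1.2×10⁴ m/s

In crossed fields the guiding centre drifts at v_d = |E×B|/B² = E/B, independent of charge and mass.
v_d = 5800/0.48 = 1.2×10⁴ m/s.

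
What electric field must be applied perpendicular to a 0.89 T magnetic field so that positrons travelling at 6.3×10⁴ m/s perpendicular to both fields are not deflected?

E = 5.6×10⁴ V/m

For straight-line motion qE = qvB, so E = vB.
E = 6.3×10⁴ × 0.89 = 5.6×10⁴ V/m.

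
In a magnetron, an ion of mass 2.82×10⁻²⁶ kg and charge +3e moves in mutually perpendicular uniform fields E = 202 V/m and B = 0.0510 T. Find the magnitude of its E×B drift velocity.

v_d ≈ 3960 m/s

The E×B drift speed is v_d = E/B.
v_d = 202/0.0510 = 3960 m/s.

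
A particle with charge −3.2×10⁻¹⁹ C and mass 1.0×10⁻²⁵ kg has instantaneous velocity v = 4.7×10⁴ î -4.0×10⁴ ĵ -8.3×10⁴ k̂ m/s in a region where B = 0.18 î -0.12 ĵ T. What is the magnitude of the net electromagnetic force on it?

v×B = (-9960, -1.49×10⁴, 1560) N/C.
F = q v×B = (−3.2×10⁻¹⁹ C)·(-9960, -1.49×10⁴, 1560) = (3.19×10⁻¹⁵, 4.78×10⁻¹⁵, -4.99×10⁻¹⁶) N.
|F| = 5.77×10⁻¹⁵ N.

|F| ≈ 5.77×10⁻¹⁵ N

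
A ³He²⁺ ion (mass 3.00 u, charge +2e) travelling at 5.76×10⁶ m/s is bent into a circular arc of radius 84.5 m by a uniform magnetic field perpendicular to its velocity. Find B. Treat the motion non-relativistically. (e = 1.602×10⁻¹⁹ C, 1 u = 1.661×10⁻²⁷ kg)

B ≈ 1.06×10⁻³ T

From |q|vB = mv²/r, B = mv/(|q|r).
B = (4.983×10⁻²⁷)(5.76×10⁶)/((3.204×10⁻¹⁹)(84.5)) ≈ 1.06×10⁻³ T.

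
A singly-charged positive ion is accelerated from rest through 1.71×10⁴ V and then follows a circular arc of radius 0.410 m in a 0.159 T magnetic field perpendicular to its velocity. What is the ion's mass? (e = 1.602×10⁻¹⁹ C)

m ≈ 1.99×10⁻²⁶ kg

Combine |q|V = ½mv² and r = mv/(|q|B): eliminate v to get m = qB²r²/(2V).
m = (1.602×10⁻¹⁹)(0.159)²(0.410)²/(2·1.71×10⁴) ≈ 1.99×10⁻²⁶ kg.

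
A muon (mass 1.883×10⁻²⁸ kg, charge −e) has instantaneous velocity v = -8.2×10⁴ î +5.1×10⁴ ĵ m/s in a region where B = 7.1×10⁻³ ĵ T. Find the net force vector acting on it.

F ≈ (0, 0, 9.33×10⁻¹⁷) N

v×B = (0, 0, -582) N/C.
F = q v×B = (−1.602×10⁻¹⁹ C)·(0, 0, -582) = (0, 0, 9.33×10⁻¹⁷) N.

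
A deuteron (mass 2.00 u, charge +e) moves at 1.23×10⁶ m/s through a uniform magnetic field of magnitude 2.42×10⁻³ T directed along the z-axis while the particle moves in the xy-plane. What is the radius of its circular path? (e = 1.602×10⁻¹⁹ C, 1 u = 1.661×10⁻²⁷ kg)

The magnetic force provides the centripetal force: |q|vB = mv²/r.
r = mv/(|q|B) = (3.322×10⁻²⁷)(1.23×10⁶)/((1.602×10⁻¹⁹)(2.42×10⁻³)) ≈ 10.5 m.

r ≈ 10.5 m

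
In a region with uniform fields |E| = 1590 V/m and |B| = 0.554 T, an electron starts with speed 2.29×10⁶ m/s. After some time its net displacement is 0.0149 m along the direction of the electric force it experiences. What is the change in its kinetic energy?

The magnetic force is always ⟂ v and does no work; only the electric force changes KE.
ΔKE = F_E · d = |q|E d = (1.602×10⁻¹⁹)(1590)(0.0149) ≈ 3.80×10⁻¹⁸ J.

ΔKE ≈ 3.80×10⁻¹⁸ J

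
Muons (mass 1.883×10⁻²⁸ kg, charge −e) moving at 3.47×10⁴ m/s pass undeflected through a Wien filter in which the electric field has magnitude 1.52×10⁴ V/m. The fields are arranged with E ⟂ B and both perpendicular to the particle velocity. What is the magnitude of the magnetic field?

Balance of forces in the selector: qE = qvB ⇒ B = E/v.
B = 1.52×10⁴/3.47×10⁴ = 0.438 T.

B = 0.438 T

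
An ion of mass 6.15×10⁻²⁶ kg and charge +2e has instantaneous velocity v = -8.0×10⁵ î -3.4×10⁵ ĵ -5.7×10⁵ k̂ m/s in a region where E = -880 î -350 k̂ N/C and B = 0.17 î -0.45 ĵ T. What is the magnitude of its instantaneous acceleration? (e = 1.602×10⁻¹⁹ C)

v×B = (-2.56×10⁵, -9.69×10⁴, 4.18×10⁵) N/C.
E + v×B = (-2.57×10⁵, -9.69×10⁴, 4.17×10⁵) N/C.
F = q(E + v×B) = (3.204×10⁻¹⁹ C)·(-2.57×10⁵, -9.69×10⁴, 4.17×10⁵) = (-8.25×10⁻¹⁴, -3.10×10⁻¹⁴, 1.34×10⁻¹³) N.
|a| = |F|/m = 1.602×10⁻¹³/6.15×10⁻²⁶ ≈ 2.60×10¹² m/s².

|a| ≈ 2.60×10¹² m/s²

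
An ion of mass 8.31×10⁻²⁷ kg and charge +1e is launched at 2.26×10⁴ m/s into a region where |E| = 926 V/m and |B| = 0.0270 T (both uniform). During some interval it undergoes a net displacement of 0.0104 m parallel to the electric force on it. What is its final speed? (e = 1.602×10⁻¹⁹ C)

v_f ≈ 2.97×10⁴ m/s

B does no work; ΔKE = |q|E d.
½mv_f² = ½mv₀² + |q|Ed = ½(8.31×10⁻²⁷)(2.26×10⁴)² + (1.602×10⁻¹⁹)(926)(0.0104) ≈ 2.122×10⁻¹⁸ J + 1.543×10⁻¹⁸ J ≈ 3.665×10⁻¹⁸ J.
v_f = √(2·3.665×10⁻¹⁸/8.31×10⁻²⁷) ≈ 2.97×10⁴ m/s.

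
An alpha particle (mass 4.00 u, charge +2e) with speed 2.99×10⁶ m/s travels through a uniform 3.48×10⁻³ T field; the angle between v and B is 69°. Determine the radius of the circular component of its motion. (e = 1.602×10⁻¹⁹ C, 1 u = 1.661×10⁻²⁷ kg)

v⊥ = v sinθ = 2.99×10⁶·sin69° ≈ 2.791×10⁶ m/s.
r = m v⊥/(|q|B) = (6.644×10⁻²⁷)(2.791×10⁶)/((3.204×10⁻¹⁹)(3.48×10⁻³)) ≈ 16.6 m.

r ≈ 16.6 m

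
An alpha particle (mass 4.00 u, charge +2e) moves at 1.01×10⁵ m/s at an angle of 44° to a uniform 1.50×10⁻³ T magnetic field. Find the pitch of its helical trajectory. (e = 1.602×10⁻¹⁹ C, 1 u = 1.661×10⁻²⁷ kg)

v∥ = v cosθ = 1.01×10⁵·cos44° ≈ 7.265×10⁴ m/s.
T = 2πm/(|q|B) = 2π(6.644×10⁻²⁷)/((3.204×10⁻¹⁹)(1.50×10⁻³)) ≈ 8.686×10⁻⁵ s.
pitch = v∥ T = (7.265×10⁴)(8.686×10⁻⁵) ≈ 6.31 m.

p ≈ 6.31 m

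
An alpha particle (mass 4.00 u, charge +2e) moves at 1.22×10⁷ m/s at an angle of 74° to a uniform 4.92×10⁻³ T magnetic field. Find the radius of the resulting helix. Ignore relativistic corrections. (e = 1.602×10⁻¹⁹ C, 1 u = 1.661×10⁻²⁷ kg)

v⊥ = v sinθ = 1.22×10⁷·sin74° ≈ 1.173×10⁷ m/s.
r = m v⊥/(|q|B) = (6.644×10⁻²⁷)(1.173×10⁷)/((3.204×10⁻¹⁹)(4.92×10⁻³)) ≈ 49.4 m.

r ≈ 49.4 m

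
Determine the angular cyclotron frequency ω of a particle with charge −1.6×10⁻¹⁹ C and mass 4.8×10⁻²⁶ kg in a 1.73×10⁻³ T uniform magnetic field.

ω = |q|B/m.
ω = (1.6×10⁻¹⁹)(1.73×10⁻³)/4.8×10⁻²⁶ ≈ 5770 rad/s.

ω ≈ 5770 rad/s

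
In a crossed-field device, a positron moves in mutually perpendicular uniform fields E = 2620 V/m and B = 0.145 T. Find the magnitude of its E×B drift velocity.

v_d ≈ 1.81×10⁴ m/s

The steady drift has the magnetic force balancing the electric force, so v_d = E/B.
v_d = 2620/0.145 = 1.81×10⁴ m/s.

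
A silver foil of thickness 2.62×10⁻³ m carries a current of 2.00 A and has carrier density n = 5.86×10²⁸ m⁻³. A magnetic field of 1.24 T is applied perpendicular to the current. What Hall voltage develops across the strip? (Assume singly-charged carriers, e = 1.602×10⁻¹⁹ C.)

V_H = IB/(n e t).
V_H = (2.00)(1.24)/((5.86×10²⁸)(1.602×10⁻¹⁹)(2.62×10⁻³)) ≈ 1.01×10⁻⁷ V.

V_H ≈ 1.01×10⁻⁷ V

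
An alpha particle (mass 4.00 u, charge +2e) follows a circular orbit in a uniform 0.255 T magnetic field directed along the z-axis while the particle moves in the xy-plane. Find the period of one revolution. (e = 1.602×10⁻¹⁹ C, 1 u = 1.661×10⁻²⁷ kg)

T ≈ 5.11×10⁻⁷ s

The cyclotron period depends only on m, q, B: T = 2πm/(|q|B).
T = 2π(6.644×10⁻²⁷)/((3.204×10⁻¹⁹)(0.255)) ≈ 5.11×10⁻⁷ s.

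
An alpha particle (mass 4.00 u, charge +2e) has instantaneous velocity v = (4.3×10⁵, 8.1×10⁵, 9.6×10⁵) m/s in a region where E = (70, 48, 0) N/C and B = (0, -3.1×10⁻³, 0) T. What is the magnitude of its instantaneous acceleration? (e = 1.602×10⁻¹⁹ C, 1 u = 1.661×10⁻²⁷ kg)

v×B = (2980, 0, -1330) N/C.
E + v×B = (3050, 48.0, -1330) N/C.
F = q(E + v×B) = (3.204×10⁻¹⁹ C)·(3050, 48.0, -1330) = (9.76×10⁻¹⁶, 1.54×10⁻¹⁷, -4.27×10⁻¹⁶) N.
|a| = |F|/m = 1.065×10⁻¹⁵/6.644×10⁻²⁷ ≈ 1.60×10¹¹ m/s².

|a| ≈ 1.60×10¹¹ m/s²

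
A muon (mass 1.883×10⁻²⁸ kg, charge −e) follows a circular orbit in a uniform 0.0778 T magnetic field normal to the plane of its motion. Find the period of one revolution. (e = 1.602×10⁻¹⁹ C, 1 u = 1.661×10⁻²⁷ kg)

T ≈ 9.49×10⁻⁸ s

The cyclotron period depends only on m, q, B: T = 2πm/(|q|B).
T = 2π(1.883×10⁻²⁸)/((1.602×10⁻¹⁹)(0.0778)) ≈ 9.49×10⁻⁸ s.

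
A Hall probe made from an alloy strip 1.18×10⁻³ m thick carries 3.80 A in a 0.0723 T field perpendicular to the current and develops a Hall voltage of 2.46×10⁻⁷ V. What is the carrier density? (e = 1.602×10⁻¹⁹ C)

From V_H = IB/(n e t), n = IB/(V_H e t).
n = (3.80)(0.0723)/((2.46×10⁻⁷)(1.602×10⁻¹⁹)(1.18×10⁻³)) ≈ 5.91×10²⁷ m⁻³.

n ≈ 5.91×10²⁷ m⁻³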